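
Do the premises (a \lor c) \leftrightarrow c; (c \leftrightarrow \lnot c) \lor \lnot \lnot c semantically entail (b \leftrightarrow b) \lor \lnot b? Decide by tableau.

Initial set: {((a \lor c) \leftrightarrow c); ((c \leftrightarrow \lnot c) \lor \lnot \lnot c); \lnot ((b \leftrightarrow b) \lor \lnot b)}.
\lnot ((b \leftrightarrow b) \lor \lnot b): α-rule — add \lnot (b \leftrightarrow b), \lnot \lnot b.
((a \lor c) \leftrightarrow c): β-rule — branch into (a \lor c), c  //  \lnot (a \lor c), \lnot c.
  branch 1 (add (a \lor c), c):
    ((c \leftrightarrow \lnot c) \lor \lnot \lnot c): β-rule — branch into (c \leftrightarrow \lnot c)  //  \lnot \lnot c.
      branch 1.1 (add (c \leftrightarrow \lnot c)):
        \lnot (b \leftrightarrow b): β-rule — branch into b, \lnot b  //  \lnot b, b.
          branch 1.1.1 (add b, \lnot b):
            × closes — contains both b and \lnot b.
          branch 1.1.2 (add \lnot b, b):
            × closes — contains both b and \lnot b.
      branch 1.2 (add \lnot \lnot c):
        \lnot \lnot c: drop double negation, giving c.
        \lnot (b \leftrightarrow b): β-rule — branch into b, \lnot b  //  \lnot b, b.
          branch 1.2.1 (add b, \lnot b):
            × closes — contains both b and \lnot b.
          branch 1.2.2 (add \lnot b, b):
            × closes — contains both b and \lnot b.
  branch 2 (add \lnot (a \lor c), \lnot c):
    \lnot (a \lor c): α-rule — add \lnot a, \lnot c.
    ((c \leftrightarrow \lnot c) \lor \lnot \lnot c): β-rule — branch into (c \leftrightarrow \lnot c)  //  \lnot \lnot c.
      branch 2.1 (add (c \leftrightarrow \lnot c)):
        \lnot (b \leftrightarrow b): β-rule — branch into b, \lnot b  //  \lnot b, b.
          branch 2.1.1 (add b, \lnot b):
            × closes — contains both b and \lnot b.
          branch 2.1.2 (add \lnot b, b):
            × closes — contains both b and \lnot b.
      branch 2.2 (add \lnot \lnot c):
        \lnot \lnot c: drop double negation, giving c.
        × closes — contains both c and \lnot c.
All 7 branches close.
Every branch closed, so the premises entail the conclusion.

Yes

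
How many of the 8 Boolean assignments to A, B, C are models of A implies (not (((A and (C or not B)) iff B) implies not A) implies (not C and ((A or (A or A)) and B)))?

Initial set: {(A implies (not (((A and (C or not B)) iff B) implies not A) implies (not C and ((A or (A or A)) and B))))}.
(A implies (not (((A and (C or not B)) iff B) implies not A) implies (not C and ((A or (A or A)) and B)))): β-rule — branch into not A  //  (not (((A and (C or not B)) iff B) implies not A) implies (not C and ((A or (A or A)) and B))).
  branch 1 (add not A):
    ○ open, literals {A=false}.
  branch 2 (add (not (((A and (C or not B)) iff B) implies not A) implies (not C and ((A or (A or A)) and B)))):
    (not (((A and (C or not B)) iff B) implies not A) implies (not C and ((A or (A or A)) and B))): β-rule — branch into not not (((A and (C or not B)) iff B) implies not A)  //  (not C and ((A or (A or A)) and B)).
      branch 2.1 (add not not (((A and (C or not B)) iff B) implies not A)):
        not not (((A and (C or not B)) iff B) implies not A): β-rule — branch into not ((A and (C or not B)) iff B)  //  not A.
          branch 2.1.1 (add not ((A and (C or not B)) iff B)):
            not ((A and (C or not B)) iff B): β-rule — branch into (A and (C or not B)), not B  //  not (A and (C or not B)), B.
              branch 2.1.1.1 (add (A and (C or not B)), not B):
                (A and (C or not B)): α-rule — add A, (C or not B).
                (C or not B): β-rule — branch into C  //  not B.
                  branch 2.1.1.1.1 (add C):
                    ○ open, literals {A=true, B=false, C=true}.
                  branch 2.1.1.1.2 (add not B):
                    ○ open, literals {A=true, B=false}.
              branch 2.1.1.2 (add not (A and (C or not B)), B):
                not (A and (C or not B)): β-rule — branch into not A  //  not (C or not B).
                  branch 2.1.1.2.1 (add not A):
                    ○ open, literals {A=false, B=true}.
                  branch 2.1.1.2.2 (add not (C or not B)):
                    not (C or not B): α-rule — add not C, not not B.
                    ○ open, literals {B=true, C=false}.
          branch 2.1.2 (add not A):
            ○ open, literals {A=false}.
      branch 2.2 (add (not C and ((A or (A or A)) and B))):
        (not C and ((A or (A or A)) and B)): α-rule — add not C, ((A or (A or A)) and B).
        ((A or (A or A)) and B): α-rule — add (A or (A or A)), B.
        (A or (A or A)): β-rule — branch into A  //  (A or A).
          branch 2.2.1 (add A):
            ○ open, literals {A=true, B=true, C=false}.
          branch 2.2.2 (add (A or A)):
            (A or A): β-rule — branch into A  //  A.
              branch 2.2.2.1 (add A):
                ○ open, literals {A=true, B=true, C=false}.
              branch 2.2.2.2 (add A):
                ○ open, literals {A=true, B=true, C=false}.
0 branches closed, 9 open.
Each open branch fixes some atoms; the unmentioned ones are free. Counting distinct full assignments: branch {A=false} (B, C) contributes 4 new; branch {A=true, B=false, C=true} (none free) contributes 1 new; branch {A=true, B=false} (C) contributes 1 new; branch {A=false, B=true} (C) contributes 0 new; branch {B=true, C=false} (A) contributes 1 new; branch {A=false} (B, C) contributes 0 new; branch {A=true, B=true, C=false} (none free) contributes 0 new; branch {A=true, B=true, C=false} (none free) contributes 0 new; branch {A=true, B=true, C=false} (none free) contributes 0 new. Total: 7.

7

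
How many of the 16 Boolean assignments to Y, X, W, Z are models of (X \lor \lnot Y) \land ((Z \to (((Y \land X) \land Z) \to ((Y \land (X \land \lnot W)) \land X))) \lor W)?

12

Initial set: {T ((X \lor \lnot Y) \land ((Z \to (((Y \land X) \land Z) \to ((Y \land (X \land \lnot W)) \land X))) \lor W))}.
T ((X \lor \lnot Y) \land ((Z \to (((Y \land X) \land Z) \to ((Y \land (X \land \lnot W)) \land X))) \lor W)): α-rule — add T (X \lor \lnot Y), T ((Z \to (((Y \land X) \land Z) \to ((Y \land (X \land \lnot W)) \land X))) \lor W).
T (X \lor \lnot Y): β-rule — branch into T X  //  T \lnot Y.
  branch 1 (add T X):
    T ((Z \to (((Y \land X) \land Z) \to ((Y \land (X \land \lnot W)) \land X))) \lor W): β-rule — branch into T (Z \to (((Y \land X) \land Z) \to ((Y \land (X \land \lnot W)) \land X)))  //  T W.
      branch 1.1 (add T (Z \to (((Y \land X) \land Z) \to ((Y \land (X \land \lnot W)) \land X)))):
        T (Z \to (((Y \land X) \land Z) \to ((Y \land (X \land \lnot W)) \land X))): β-rule — branch into F Z  //  T (((Y \land X) \land Z) \to ((Y \land (X \land \lnot W)) \land X)).
          branch 1.1.1 (add F Z):
            ○ open, literals {X=true, Z=false}.
          branch 1.1.2 (add T (((Y \land X) \land Z) \to ((Y \land (X \land \lnot W)) \land X))):
            T (((Y \land X) \land Z) \to ((Y \land (X \land \lnot W)) \land X)): β-rule — branch into F ((Y \land X) \land Z)  //  T ((Y \land (X \land \lnot W)) \land X).
              branch 1.1.2.1 (add F ((Y \land X) \land Z)):
                F ((Y \land X) \land Z): β-rule — branch into F (Y \land X)  //  F Z.
                  branch 1.1.2.1.1 (add F (Y \land X)):
                    F (Y \land X): β-rule — branch into F Y  //  F X.
                      branch 1.1.2.1.1.1 (add F Y):
                        ○ open, literals {X=true, Y=false}.
                      branch 1.1.2.1.1.2 (add F X):
                        × closes — contains both X and \lnot X.
                  branch 1.1.2.1.2 (add F Z):
                    ○ open, literals {X=true, Z=false}.
              branch 1.1.2.2 (add T ((Y \land (X \land \lnot W)) \land X)):
                T ((Y \land (X \land \lnot W)) \land X): α-rule — add T (Y \land (X \land \lnot W)), T X.
                T (Y \land (X \land \lnot W)): α-rule — add T Y, T (X \land \lnot W).
                T (X \land \lnot W): α-rule — add T X, T \lnot W.
                ○ open, literals {W=false, X=true, Y=true}.
      branch 1.2 (add T W):
        ○ open, literals {W=true, X=true}.
  branch 2 (add T \lnot Y):
    T ((Z \to (((Y \land X) \land Z) \to ((Y \land (X \land \lnot W)) \land X))) \lor W): β-rule — branch into T (Z \to (((Y \land X) \land Z) \to ((Y \land (X \land \lnot W)) \land X)))  //  T W.
      branch 2.1 (add T (Z \to (((Y \land X) \land Z) \to ((Y \land (X \land \lnot W)) \land X)))):
        T (Z \to (((Y \land X) \land Z) \to ((Y \land (X \land \lnot W)) \land X))): β-rule — branch into F Z  //  T (((Y \land X) \land Z) \to ((Y \land (X \land \lnot W)) \land X)).
          branch 2.1.1 (add F Z):
            ○ open, literals {Y=false, Z=false}.
          branch 2.1.2 (add T (((Y \land X) \land Z) \to ((Y \land (X \land \lnot W)) \land X))):
            T (((Y \land X) \land Z) \to ((Y \land (X \land \lnot W)) \land X)): β-rule — branch into F ((Y \land X) \land Z)  //  T ((Y \land (X \land \lnot W)) \land X).
              branch 2.1.2.1 (add F ((Y \land X) \land Z)):
                F ((Y \land X) \land Z): β-rule — branch into F (Y \land X)  //  F Z.
                  branch 2.1.2.1.1 (add F (Y \land X)):
                    F (Y \land X): β-rule — branch into F Y  //  F X.
                      branch 2.1.2.1.1.1 (add F Y):
                        ○ open, literals {Y=false}.
                      branch 2.1.2.1.1.2 (add F X):
                        ○ open, literals {X=false, Y=false}.
                  branch 2.1.2.1.2 (add F Z):
                    ○ open, literals {Y=false, Z=false}.
              branch 2.1.2.2 (add T ((Y \land (X \land \lnot W)) \land X)):
                T ((Y \land (X \land \lnot W)) \land X): α-rule — add T (Y \land (X \land \lnot W)), T X.
                T (Y \land (X \land \lnot W)): α-rule — add T Y, T (X \land \lnot W).
                × closes — contains both Y and \lnot Y.
      branch 2.2 (add T W):
        ○ open, literals {W=true, Y=false}.
2 branches closed, 10 open.
Each open branch fixes some atoms; the unmentioned ones are free. Counting distinct full assignments: branch {X=true, Z=false} (Y, W) contributes 4 new; branch {X=true, Y=false} (W, Z) contributes 2 new; branch {X=true, Z=false} (Y, W) contributes 0 new; branch {W=false, X=true, Y=true} (Z) contributes 1 new; branch {W=true, X=true} (Y, Z) contributes 1 new; branch {Y=false, Z=false} (X, W) contributes 2 new; branch {Y=false} (X, W, Z) contributes 2 new; branch {X=false, Y=false} (W, Z) contributes 0 new; branch {Y=false, Z=false} (X, W) contributes 0 new; branch {W=true, Y=false} (X, Z) contributes 0 new. Total: 12.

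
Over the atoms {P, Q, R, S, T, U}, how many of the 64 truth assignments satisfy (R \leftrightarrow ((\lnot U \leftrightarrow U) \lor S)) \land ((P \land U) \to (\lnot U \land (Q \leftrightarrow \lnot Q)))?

Initial set: {((R \leftrightarrow ((\lnot U \leftrightarrow U) \lor S)) \land ((P \land U) \to (\lnot U \land (Q \leftrightarrow \lnot Q))))}.
((R \leftrightarrow ((\lnot U \leftrightarrow U) \lor S)) \land ((P \land U) \to (\lnot U \land (Q \leftrightarrow \lnot Q)))): α-rule — add (R \leftrightarrow ((\lnot U \leftrightarrow U) \lor S)), ((P \land U) \to (\lnot U \land (Q \leftrightarrow \lnot Q))).
(R \leftrightarrow ((\lnot U \leftrightarrow U) \lor S)): β-rule — branch into R, ((\lnot U \leftrightarrow U) \lor S)  //  \lnot R, \lnot ((\lnot U \leftrightarrow U) \lor S).
  branch 1 (add R, ((\lnot U \leftrightarrow U) \lor S)):
    ((P \land U) \to (\lnot U \land (Q \leftrightarrow \lnot Q))): β-rule — branch into \lnot (P \land U)  //  (\lnot U \land (Q \leftrightarrow \lnot Q)).
      branch 1.1 (add \lnot (P \land U)):
        ((\lnot U \leftrightarrow U) \lor S): β-rule — branch into (\lnot U \leftrightarrow U)  //  S.
          branch 1.1.1 (add (\lnot U \leftrightarrow U)):
            \lnot (P \land U): β-rule — branch into \lnot P  //  \lnot U.
              branch 1.1.1.1 (add \lnot P):
                (\lnot U \leftrightarrow U): β-rule — branch into \lnot U, U  //  \lnot \lnot U, \lnot U.
                  branch 1.1.1.1.1 (add \lnot U, U):
                    × closes — contains both U and \lnot U.
                  branch 1.1.1.1.2 (add \lnot \lnot U, \lnot U):
                    × closes — contains both U and \lnot U.
              branch 1.1.1.2 (add \lnot U):
                (\lnot U \leftrightarrow U): β-rule — branch into \lnot U, U  //  \lnot \lnot U, \lnot U.
                  branch 1.1.1.2.1 (add \lnot U, U):
                    × closes — contains both U and \lnot U.
                  branch 1.1.1.2.2 (add \lnot \lnot U, \lnot U):
                    × closes — contains both U and \lnot U.
          branch 1.1.2 (add S):
            \lnot (P \land U): β-rule — branch into \lnot P  //  \lnot U.
              branch 1.1.2.1 (add \lnot P):
                ○ open, literals {P=false, R=true, S=true}.
              branch 1.1.2.2 (add \lnot U):
                ○ open, literals {R=true, S=true, U=false}.
      branch 1.2 (add (\lnot U \land (Q \leftrightarrow \lnot Q))):
        (\lnot U \land (Q \leftrightarrow \lnot Q)): α-rule — add \lnot U, (Q \leftrightarrow \lnot Q).
        ((\lnot U \leftrightarrow U) \lor S): β-rule — branch into (\lnot U \leftrightarrow U)  //  S.
          branch 1.2.1 (add (\lnot U \leftrightarrow U)):
            (Q \leftrightarrow \lnot Q): β-rule — branch into Q, \lnot Q  //  \lnot Q, \lnot \lnot Q.
              branch 1.2.1.1 (add Q, \lnot Q):
                × closes — contains both Q and \lnot Q.
              branch 1.2.1.2 (add \lnot Q, \lnot \lnot Q):
                × closes — contains both Q and \lnot Q.
          branch 1.2.2 (add S):
            (Q \leftrightarrow \lnot Q): β-rule — branch into Q, \lnot Q  //  \lnot Q, \lnot \lnot Q.
              branch 1.2.2.1 (add Q, \lnot Q):
                × closes — contains both Q and \lnot Q.
              branch 1.2.2.2 (add \lnot Q, \lnot \lnot Q):
                × closes — contains both Q and \lnot Q.
  branch 2 (add \lnot R, \lnot ((\lnot U \leftrightarrow U) \lor S)):
    \lnot ((\lnot U \leftrightarrow U) \lor S): α-rule — add \lnot (\lnot U \leftrightarrow U), \lnot S.
    ((P \land U) \to (\lnot U \land (Q \leftrightarrow \lnot Q))): β-rule — branch into \lnot (P \land U)  //  (\lnot U \land (Q \leftrightarrow \lnot Q)).
      branch 2.1 (add \lnot (P \land U)):
        \lnot (\lnot U \leftrightarrow U): β-rule — branch into \lnot U, \lnot U  //  \lnot \lnot U, U.
          branch 2.1.1 (add \lnot U, \lnot U):
            \lnot (P \land U): β-rule — branch into \lnot P  //  \lnot U.
              branch 2.1.1.1 (add \lnot P):
                ○ open, literals {P=false, R=false, S=false, U=false}.
              branch 2.1.1.2 (add \lnot U):
                ○ open, literals {R=false, S=false, U=false}.
          branch 2.1.2 (add \lnot \lnot U, U):
            \lnot (P \land U): β-rule — branch into \lnot P  //  \lnot U.
              branch 2.1.2.1 (add \lnot P):
                ○ open, literals {P=false, R=false, S=false, U=true}.
              branch 2.1.2.2 (add \lnot U):
                × closes — contains both U and \lnot U.
      branch 2.2 (add (\lnot U \land (Q \leftrightarrow \lnot Q))):
        (\lnot U \land (Q \leftrightarrow \lnot Q)): α-rule — add \lnot U, (Q \leftrightarrow \lnot Q).
        \lnot (\lnot U \leftrightarrow U): β-rule — branch into \lnot U, \lnot U  //  \lnot \lnot U, U.
          branch 2.2.1 (add \lnot U, \lnot U):
            (Q \leftrightarrow \lnot Q): β-rule — branch into Q, \lnot Q  //  \lnot Q, \lnot \lnot Q.
              branch 2.2.1.1 (add Q, \lnot Q):
                × closes — contains both Q and \lnot Q.
              branch 2.2.1.2 (add \lnot Q, \lnot \lnot Q):
                × closes — contains both Q and \lnot Q.
          branch 2.2.2 (add \lnot \lnot U, U):
            × closes — contains both U and \lnot U.
12 branches closed, 5 open.
Each open branch fixes some atoms; the unmentioned ones are free. Counting distinct full assignments: branch {P=false, R=true, S=true} (Q, T, U) contributes 8 new; branch {R=true, S=true, U=false} (P, Q, T) contributes 4 new; branch {P=false, R=false, S=false, U=false} (Q, T) contributes 4 new; branch {R=false, S=false, U=false} (P, Q, T) contributes 4 new; branch {P=false, R=false, S=false, U=true} (Q, T) contributes 4 new. Total: 24.

24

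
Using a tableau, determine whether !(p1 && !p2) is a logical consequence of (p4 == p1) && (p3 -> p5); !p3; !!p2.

Initial set: {T ((p4 == p1) && (p3 -> p5)); T !p3; T !!p2; F !(p1 && !p2)}.
T ((p4 == p1) && (p3 -> p5)): α-rule — add T (p4 == p1), T (p3 -> p5).
T !!p2: drop double negation, giving T p2.
F !(p1 && !p2): α-rule — add T p1, T !p2.
× closes — contains both p2 and !p2.
All 1 branch closes.
Every branch closed, so the premises entail the conclusion.

Yes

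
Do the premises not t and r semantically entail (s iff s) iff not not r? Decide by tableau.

Initial set: {(not t and r); not ((s iff s) iff not not r)}.
(not t and r): α-rule — add not t, r.
not ((s iff s) iff not not r): β-rule — branch into (s iff s), not not not r  //  not (s iff s), not not r.
  branch 1 (add (s iff s), not not not r):
    not not not r: drop double negation, giving not r.
    × closes — contains both r and not r.
  branch 2 (add not (s iff s), not not r):
    not not r: drop double negation, giving r.
    not (s iff s): β-rule — branch into s, not s  //  not s, s.
      branch 2.1 (add s, not s):
        × closes — contains both s and not s.
      branch 2.2 (add not s, s):
        × closes — contains both s and not s.
All 3 branches close.
Every branch closed, so the premises entail the conclusion.

Yes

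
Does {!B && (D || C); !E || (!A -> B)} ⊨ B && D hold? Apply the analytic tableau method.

No

Initial set: {T (!B && (D || C)); T (!E || (!A -> B)); F (B && D)}.
T (!B && (D || C)): α-rule — add T !B, T (D || C).
T (!E || (!A -> B)): β-rule — branch into T !E  //  T (!A -> B).
  branch 1 (add T !E):
    F (B && D): β-rule — branch into F B  //  F D.
      branch 1.1 (add F B):
        T (D || C): β-rule — branch into T D  //  T C.
          branch 1.1.1 (add T D):
            ○ open, literals {B=false, D=true, E=false}.
          branch 1.1.2 (add T C):
            ○ open, literals {B=false, C=true, E=false}.
      branch 1.2 (add F D):
        T (D || C): β-rule — branch into T D  //  T C.
          branch 1.2.1 (add T D):
            × closes — contains both D and !D.
          branch 1.2.2 (add T C):
            ○ open, literals {B=false, C=true, D=false, E=false}.
  branch 2 (add T (!A -> B)):
    F (B && D): β-rule — branch into F B  //  F D.
      branch 2.1 (add F B):
        T (D || C): β-rule — branch into T D  //  T C.
          branch 2.1.1 (add T D):
            T (!A -> B): β-rule — branch into F !A  //  T B.
              branch 2.1.1.1 (add F !A):
                ○ open, literals {A=true, B=false, D=true}.
              branch 2.1.1.2 (add T B):
                × closes — contains both B and !B.
          branch 2.1.2 (add T C):
            T (!A -> B): β-rule — branch into F !A  //  T B.
              branch 2.1.2.1 (add F !A):
                ○ open, literals {A=true, B=false, C=true}.
              branch 2.1.2.2 (add T B):
                × closes — contains both B and !B.
      branch 2.2 (add F D):
        T (D || C): β-rule — branch into T D  //  T C.
          branch 2.2.1 (add T D):
            × closes — contains both D and !D.
          branch 2.2.2 (add T C):
            T (!A -> B): β-rule — branch into F !A  //  T B.
              branch 2.2.2.1 (add F !A):
                ○ open, literals {A=true, B=false, C=true, D=false}.
              branch 2.2.2.2 (add T B):
                × closes — contains both B and !B.
5 branches closed, 6 open.
An open branch gives a countermodel: B=false, D=true, E=false (unmentioned atoms arbitrary); the premises hold there but the conclusion fails.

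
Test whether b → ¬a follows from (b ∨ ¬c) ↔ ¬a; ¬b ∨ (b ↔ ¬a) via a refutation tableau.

Initial set: {T ((b ∨ ¬c) ↔ ¬a); T (¬b ∨ (b ↔ ¬a)); F (b → ¬a)}.
F (b → ¬a): α-rule — add T b, F ¬a.
T ((b ∨ ¬c) ↔ ¬a): β-rule — branch into T (b ∨ ¬c), T ¬a  //  F (b ∨ ¬c), F ¬a.
  branch 1 (add T (b ∨ ¬c), T ¬a):
    × closes — contains both a and ¬a.
  branch 2 (add F (b ∨ ¬c), F ¬a):
    F (b ∨ ¬c): α-rule — add F b, F ¬c.
    × closes — contains both b and ¬b.
All 2 branches close.
Every branch closed, so the premises entail the conclusion.

Yes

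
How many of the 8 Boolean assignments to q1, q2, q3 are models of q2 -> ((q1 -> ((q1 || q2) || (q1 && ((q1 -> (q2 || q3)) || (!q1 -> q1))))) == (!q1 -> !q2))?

6

Initial set: {(q2 -> ((q1 -> ((q1 || q2) || (q1 && ((q1 -> (q2 || q3)) || (!q1 -> q1))))) == (!q1 -> !q2)))}.
(q2 -> ((q1 -> ((q1 || q2) || (q1 && ((q1 -> (q2 || q3)) || (!q1 -> q1))))) == (!q1 -> !q2))): β-rule — branch into !q2  //  ((q1 -> ((q1 || q2) || (q1 && ((q1 -> (q2 || q3)) || (!q1 -> q1))))) == (!q1 -> !q2)).
  branch 1 (add !q2):
    ○ open, literals {q2=false}.
  branch 2 (add ((q1 -> ((q1 || q2) || (q1 && ((q1 -> (q2 || q3)) || (!q1 -> q1))))) == (!q1 -> !q2))):
    ((q1 -> ((q1 || q2) || (q1 && ((q1 -> (q2 || q3)) || (!q1 -> q1))))) == (!q1 -> !q2)): β-rule — branch into (q1 -> ((q1 || q2) || (q1 && ((q1 -> (q2 || q3)) || (!q1 -> q1))))), (!q1 -> !q2)  //  !(q1 -> ((q1 || q2) || (q1 && ((q1 -> (q2 || q3)) || (!q1 -> q1))))), !(!q1 -> !q2).
      branch 2.1 (add (q1 -> ((q1 || q2) || (q1 && ((q1 -> (q2 || q3)) || (!q1 -> q1))))), (!q1 -> !q2)):
        (q1 -> ((q1 || q2) || (q1 && ((q1 -> (q2 || q3)) || (!q1 -> q1))))): β-rule — branch into !q1  //  ((q1 || q2) || (q1 && ((q1 -> (q2 || q3)) || (!q1 -> q1)))).
          branch 2.1.1 (add !q1):
            (!q1 -> !q2): β-rule — branch into !!q1  //  !q2.
              branch 2.1.1.1 (add !!q1):
                × closes — contains both q1 and !q1.
              branch 2.1.1.2 (add !q2):
                ○ open, literals {q1=false, q2=false}.
          branch 2.1.2 (add ((q1 || q2) || (q1 && ((q1 -> (q2 || q3)) || (!q1 -> q1))))):
            (!q1 -> !q2): β-rule — branch into !!q1  //  !q2.
              branch 2.1.2.1 (add !!q1):
                ((q1 || q2) || (q1 && ((q1 -> (q2 || q3)) || (!q1 -> q1)))): β-rule — branch into (q1 || q2)  //  (q1 && ((q1 -> (q2 || q3)) || (!q1 -> q1))).
                  branch 2.1.2.1.1 (add (q1 || q2)):
                    (q1 || q2): β-rule — branch into q1  //  q2.
                      branch 2.1.2.1.1.1 (add q1):
                        ○ open, literals {q1=true}.
                      branch 2.1.2.1.1.2 (add q2):
                        ○ open, literals {q1=true, q2=true}.
                  branch 2.1.2.1.2 (add (q1 && ((q1 -> (q2 || q3)) || (!q1 -> q1)))):
                    (q1 && ((q1 -> (q2 || q3)) || (!q1 -> q1))): α-rule — add q1, ((q1 -> (q2 || q3)) || (!q1 -> q1)).
                    ((q1 -> (q2 || q3)) || (!q1 -> q1)): β-rule — branch into (q1 -> (q2 || q3))  //  (!q1 -> q1).
                      branch 2.1.2.1.2.1 (add (q1 -> (q2 || q3))):
                        (q1 -> (q2 || q3)): β-rule — branch into !q1  //  (q2 || q3).
                          branch 2.1.2.1.2.1.1 (add !q1):
                            × closes — contains both q1 and !q1.
                          branch 2.1.2.1.2.1.2 (add (q2 || q3)):
                            (q2 || q3): β-rule — branch into q2  //  q3.
                              branch 2.1.2.1.2.1.2.1 (add q2):
                                ○ open, literals {q1=true, q2=true}.
                              branch 2.1.2.1.2.1.2.2 (add q3):
                                ○ open, literals {q1=true, q3=true}.
                      branch 2.1.2.1.2.2 (add (!q1 -> q1)):
                        (!q1 -> q1): β-rule — branch into !!q1  //  q1.
                          branch 2.1.2.1.2.2.1 (add !!q1):
                            ○ open, literals {q1=true}.
                          branch 2.1.2.1.2.2.2 (add q1):
                            ○ open, literals {q1=true}.
              branch 2.1.2.2 (add !q2):
                ((q1 || q2) || (q1 && ((q1 -> (q2 || q3)) || (!q1 -> q1)))): β-rule — branch into (q1 || q2)  //  (q1 && ((q1 -> (q2 || q3)) || (!q1 -> q1))).
                  branch 2.1.2.2.1 (add (q1 || q2)):
                    (q1 || q2): β-rule — branch into q1  //  q2.
                      branch 2.1.2.2.1.1 (add q1):
                        ○ open, literals {q1=true, q2=false}.
                      branch 2.1.2.2.1.2 (add q2):
                        × closes — contains both q2 and !q2.
                  branch 2.1.2.2.2 (add (q1 && ((q1 -> (q2 || q3)) || (!q1 -> q1)))):
                    (q1 && ((q1 -> (q2 || q3)) || (!q1 -> q1))): α-rule — add q1, ((q1 -> (q2 || q3)) || (!q1 -> q1)).
                    ((q1 -> (q2 || q3)) || (!q1 -> q1)): β-rule — branch into (q1 -> (q2 || q3))  //  (!q1 -> q1).
                      branch 2.1.2.2.2.1 (add (q1 -> (q2 || q3))):
                        (q1 -> (q2 || q3)): β-rule — branch into !q1  //  (q2 || q3).
                          branch 2.1.2.2.2.1.1 (add !q1):
                            × closes — contains both q1 and !q1.
                          branch 2.1.2.2.2.1.2 (add (q2 || q3)):
                            (q2 || q3): β-rule — branch into q2  //  q3.
                              branch 2.1.2.2.2.1.2.1 (add q2):
                                × closes — contains both q2 and !q2.
                              branch 2.1.2.2.2.1.2.2 (add q3):
                                ○ open, literals {q1=true, q2=false, q3=true}.
                      branch 2.1.2.2.2.2 (add (!q1 -> q1)):
                        (!q1 -> q1): β-rule — branch into !!q1  //  q1.
                          branch 2.1.2.2.2.2.1 (add !!q1):
                            ○ open, literals {q1=true, q2=false}.
                          branch 2.1.2.2.2.2.2 (add q1):
                            ○ open, literals {q1=true, q2=false}.
      branch 2.2 (add !(q1 -> ((q1 || q2) || (q1 && ((q1 -> (q2 || q3)) || (!q1 -> q1))))), !(!q1 -> !q2)):
        !(q1 -> ((q1 || q2) || (q1 && ((q1 -> (q2 || q3)) || (!q1 -> q1))))): α-rule — add q1, !((q1 || q2) || (q1 && ((q1 -> (q2 || q3)) || (!q1 -> q1)))).
        !(!q1 -> !q2): α-rule — add !q1, !!q2.
        × closes — contains both q1 and !q1.
6 branches closed, 12 open.
Each open branch fixes some atoms; the unmentioned ones are free. Counting distinct full assignments: branch {q2=false} (q1, q3) contributes 4 new; branch {q1=false, q2=false} (q3) contributes 0 new; branch {q1=true} (q2, q3) contributes 2 new; branch {q1=true, q2=true} (q3) contributes 0 new; branch {q1=true, q2=true} (q3) contributes 0 new; branch {q1=true, q3=true} (q2) contributes 0 new; branch {q1=true} (q2, q3) contributes 0 new; branch {q1=true} (q2, q3) contributes 0 new; branch {q1=true, q2=false} (q3) contributes 0 new; branch {q1=true, q2=false, q3=true} (none free) contributes 0 new; branch {q1=true, q2=false} (q3) contributes 0 new; branch {q1=true, q2=false} (q3) contributes 0 new. Total: 6.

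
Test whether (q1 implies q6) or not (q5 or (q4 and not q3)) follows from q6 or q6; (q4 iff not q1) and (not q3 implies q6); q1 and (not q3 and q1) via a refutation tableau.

Initial set: {(q6 or q6); ((q4 iff not q1) and (not q3 implies q6)); (q1 and (not q3 and q1)); not ((q1 implies q6) or not (q5 or (q4 and not q3)))}.
((q4 iff not q1) and (not q3 implies q6)): α-rule — add (q4 iff not q1), (not q3 implies q6).
(q1 and (not q3 and q1)): α-rule — add q1, (not q3 and q1).
not ((q1 implies q6) or not (q5 or (q4 and not q3))): α-rule — add not (q1 implies q6), not not (q5 or (q4 and not q3)).
(not q3 and q1): α-rule — add not q3, q1.
not (q1 implies q6): α-rule — add q1, not q6.
(q6 or q6): β-rule — branch into q6  //  q6.
  branch 1 (add q6):
    × closes — contains both q6 and not q6.
  branch 2 (add q6):
    × closes — contains both q6 and not q6.
All 2 branches close.
Every branch closed, so the premises entail the conclusion.

Yes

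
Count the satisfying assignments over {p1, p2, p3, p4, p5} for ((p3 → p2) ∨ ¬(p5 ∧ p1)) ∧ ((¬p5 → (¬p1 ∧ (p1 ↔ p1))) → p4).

19

Initial set: {(((p3 → p2) ∨ ¬(p5 ∧ p1)) ∧ ((¬p5 → (¬p1 ∧ (p1 ↔ p1))) → p4))}.
(((p3 → p2) ∨ ¬(p5 ∧ p1)) ∧ ((¬p5 → (¬p1 ∧ (p1 ↔ p1))) → p4)): α-rule — add ((p3 → p2) ∨ ¬(p5 ∧ p1)), ((¬p5 → (¬p1 ∧ (p1 ↔ p1))) → p4).
((p3 → p2) ∨ ¬(p5 ∧ p1)): β-rule — branch into (p3 → p2)  //  ¬(p5 ∧ p1).
  branch 1 (add (p3 → p2)):
    ((¬p5 → (¬p1 ∧ (p1 ↔ p1))) → p4): β-rule — branch into ¬(¬p5 → (¬p1 ∧ (p1 ↔ p1)))  //  p4.
      branch 1.1 (add ¬(¬p5 → (¬p1 ∧ (p1 ↔ p1)))):
        ¬(¬p5 → (¬p1 ∧ (p1 ↔ p1))): α-rule — add ¬p5, ¬(¬p1 ∧ (p1 ↔ p1)).
        (p3 → p2): β-rule — branch into ¬p3  //  p2.
          branch 1.1.1 (add ¬p3):
            ¬(¬p1 ∧ (p1 ↔ p1)): β-rule — branch into ¬¬p1  //  ¬(p1 ↔ p1).
              branch 1.1.1.1 (add ¬¬p1):
                ○ open, literals {p1=true, p3=false, p5=false}.
              branch 1.1.1.2 (add ¬(p1 ↔ p1)):
                ¬(p1 ↔ p1): β-rule — branch into p1, ¬p1  //  ¬p1, p1.
                  branch 1.1.1.2.1 (add p1, ¬p1):
                    × closes — contains both p1 and ¬p1.
                  branch 1.1.1.2.2 (add ¬p1, p1):
                    × closes — contains both p1 and ¬p1.
          branch 1.1.2 (add p2):
            ¬(¬p1 ∧ (p1 ↔ p1)): β-rule — branch into ¬¬p1  //  ¬(p1 ↔ p1).
              branch 1.1.2.1 (add ¬¬p1):
                ○ open, literals {p1=true, p2=true, p5=false}.
              branch 1.1.2.2 (add ¬(p1 ↔ p1)):
                ¬(p1 ↔ p1): β-rule — branch into p1, ¬p1  //  ¬p1, p1.
                  branch 1.1.2.2.1 (add p1, ¬p1):
                    × closes — contains both p1 and ¬p1.
                  branch 1.1.2.2.2 (add ¬p1, p1):
                    × closes — contains both p1 and ¬p1.
      branch 1.2 (add p4):
        (p3 → p2): β-rule — branch into ¬p3  //  p2.
          branch 1.2.1 (add ¬p3):
            ○ open, literals {p3=false, p4=true}.
          branch 1.2.2 (add p2):
            ○ open, literals {p2=true, p4=true}.
  branch 2 (add ¬(p5 ∧ p1)):
    ((¬p5 → (¬p1 ∧ (p1 ↔ p1))) → p4): β-rule — branch into ¬(¬p5 → (¬p1 ∧ (p1 ↔ p1)))  //  p4.
      branch 2.1 (add ¬(¬p5 → (¬p1 ∧ (p1 ↔ p1)))):
        ¬(¬p5 → (¬p1 ∧ (p1 ↔ p1))): α-rule — add ¬p5, ¬(¬p1 ∧ (p1 ↔ p1)).
        ¬(p5 ∧ p1): β-rule — branch into ¬p5  //  ¬p1.
          branch 2.1.1 (add ¬p5):
            ¬(¬p1 ∧ (p1 ↔ p1)): β-rule — branch into ¬¬p1  //  ¬(p1 ↔ p1).
              branch 2.1.1.1 (add ¬¬p1):
                ○ open, literals {p1=true, p5=false}.
              branch 2.1.1.2 (add ¬(p1 ↔ p1)):
                ¬(p1 ↔ p1): β-rule — branch into p1, ¬p1  //  ¬p1, p1.
                  branch 2.1.1.2.1 (add p1, ¬p1):
                    × closes — contains both p1 and ¬p1.
                  branch 2.1.1.2.2 (add ¬p1, p1):
                    × closes — contains both p1 and ¬p1.
          branch 2.1.2 (add ¬p1):
            ¬(¬p1 ∧ (p1 ↔ p1)): β-rule — branch into ¬¬p1  //  ¬(p1 ↔ p1).
              branch 2.1.2.1 (add ¬¬p1):
                × closes — contains both p1 and ¬p1.
              branch 2.1.2.2 (add ¬(p1 ↔ p1)):
                ¬(p1 ↔ p1): β-rule — branch into p1, ¬p1  //  ¬p1, p1.
                  branch 2.1.2.2.1 (add p1, ¬p1):
                    × closes — contains both p1 and ¬p1.
                  branch 2.1.2.2.2 (add ¬p1, p1):
                    × closes — contains both p1 and ¬p1.
      branch 2.2 (add p4):
        ¬(p5 ∧ p1): β-rule — branch into ¬p5  //  ¬p1.
          branch 2.2.1 (add ¬p5):
            ○ open, literals {p4=true, p5=false}.
          branch 2.2.2 (add ¬p1):
            ○ open, literals {p1=false, p4=true}.
9 branches closed, 7 open.
Each open branch fixes some atoms; the unmentioned ones are free. Counting distinct full assignments: branch {p1=true, p3=false, p5=false} (p2, p4) contributes 4 new; branch {p1=true, p2=true, p5=false} (p3, p4) contributes 2 new; branch {p3=false, p4=true} (p1, p2, p5) contributes 6 new; branch {p2=true, p4=true} (p1, p3, p5) contributes 3 new; branch {p1=true, p5=false} (p2, p3, p4) contributes 2 new; branch {p4=true, p5=false} (p1, p2, p3) contributes 1 new; branch {p1=false, p4=true} (p2, p3, p5) contributes 1 new. Total: 19.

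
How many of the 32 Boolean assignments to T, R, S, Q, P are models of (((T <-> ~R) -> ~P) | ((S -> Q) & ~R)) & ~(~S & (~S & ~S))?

Initial set: {((((T <-> ~R) -> ~P) | ((S -> Q) & ~R)) & ~(~S & (~S & ~S)))}.
((((T <-> ~R) -> ~P) | ((S -> Q) & ~R)) & ~(~S & (~S & ~S))): α-rule — add (((T <-> ~R) -> ~P) | ((S -> Q) & ~R)), ~(~S & (~S & ~S)).
(((T <-> ~R) -> ~P) | ((S -> Q) & ~R)): β-rule — branch into ((T <-> ~R) -> ~P)  //  ((S -> Q) & ~R).
  branch 1 (add ((T <-> ~R) -> ~P)):
    ~(~S & (~S & ~S)): β-rule — branch into ~~S  //  ~(~S & ~S).
      branch 1.1 (add ~~S):
        ((T <-> ~R) -> ~P): β-rule — branch into ~(T <-> ~R)  //  ~P.
          branch 1.1.1 (add ~(T <-> ~R)):
            ~(T <-> ~R): β-rule — branch into T, ~~R  //  ~T, ~R.
              branch 1.1.1.1 (add T, ~~R):
                ○ open, literals {R=true, S=true, T=true}.
              branch 1.1.1.2 (add ~T, ~R):
                ○ open, literals {R=false, S=true, T=false}.
          branch 1.1.2 (add ~P):
            ○ open, literals {P=false, S=true}.
      branch 1.2 (add ~(~S & ~S)):
        ((T <-> ~R) -> ~P): β-rule — branch into ~(T <-> ~R)  //  ~P.
          branch 1.2.1 (add ~(T <-> ~R)):
            ~(~S & ~S): β-rule — branch into ~~S  //  ~~S.
              branch 1.2.1.1 (add ~~S):
                ~(T <-> ~R): β-rule — branch into T, ~~R  //  ~T, ~R.
                  branch 1.2.1.1.1 (add T, ~~R):
                    ○ open, literals {R=true, S=true, T=true}.
                  branch 1.2.1.1.2 (add ~T, ~R):
                    ○ open, literals {R=false, S=true, T=false}.
              branch 1.2.1.2 (add ~~S):
                ~(T <-> ~R): β-rule — branch into T, ~~R  //  ~T, ~R.
                  branch 1.2.1.2.1 (add T, ~~R):
                    ○ open, literals {R=true, S=true, T=true}.
                  branch 1.2.1.2.2 (add ~T, ~R):
                    ○ open, literals {R=false, S=true, T=false}.
          branch 1.2.2 (add ~P):
            ~(~S & ~S): β-rule — branch into ~~S  //  ~~S.
              branch 1.2.2.1 (add ~~S):
                ○ open, literals {P=false, S=true}.
              branch 1.2.2.2 (add ~~S):
                ○ open, literals {P=false, S=true}.
  branch 2 (add ((S -> Q) & ~R)):
    ((S -> Q) & ~R): α-rule — add (S -> Q), ~R.
    ~(~S & (~S & ~S)): β-rule — branch into ~~S  //  ~(~S & ~S).
      branch 2.1 (add ~~S):
        (S -> Q): β-rule — branch into ~S  //  Q.
          branch 2.1.1 (add ~S):
            × closes — contains both S and ~S.
          branch 2.1.2 (add Q):
            ○ open, literals {Q=true, R=false, S=true}.
      branch 2.2 (add ~(~S & ~S)):
        (S -> Q): β-rule — branch into ~S  //  Q.
          branch 2.2.1 (add ~S):
            ~(~S & ~S): β-rule — branch into ~~S  //  ~~S.
              branch 2.2.1.1 (add ~~S):
                × closes — contains both S and ~S.
              branch 2.2.1.2 (add ~~S):
                × closes — contains both S and ~S.
          branch 2.2.2 (add Q):
            ~(~S & ~S): β-rule — branch into ~~S  //  ~~S.
              branch 2.2.2.1 (add ~~S):
                ○ open, literals {Q=true, R=false, S=true}.
              branch 2.2.2.2 (add ~~S):
                ○ open, literals {Q=true, R=false, S=true}.
3 branches closed, 12 open.
Each open branch fixes some atoms; the unmentioned ones are free. Counting distinct full assignments: branch {R=true, S=true, T=true} (Q, P) contributes 4 new; branch {R=false, S=true, T=false} (Q, P) contributes 4 new; branch {P=false, S=true} (T, R, Q) contributes 4 new; branch {R=true, S=true, T=true} (Q, P) contributes 0 new; branch {R=false, S=true, T=false} (Q, P) contributes 0 new; branch {R=true, S=true, T=true} (Q, P) contributes 0 new; branch {R=false, S=true, T=false} (Q, P) contributes 0 new; branch {P=false, S=true} (T, R, Q) contributes 0 new; branch {P=false, S=true} (T, R, Q) contributes 0 new; branch {Q=true, R=false, S=true} (T, P) contributes 1 new; branch {Q=true, R=false, S=true} (T, P) contributes 0 new; branch {Q=true, R=false, S=true} (T, P) contributes 0 new. Total: 13.

13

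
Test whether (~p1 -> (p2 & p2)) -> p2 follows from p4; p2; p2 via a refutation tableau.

Yes

Initial set: {p4; p2; p2; ~((~p1 -> (p2 & p2)) -> p2)}.
~((~p1 -> (p2 & p2)) -> p2): α-rule — add (~p1 -> (p2 & p2)), ~p2.
× closes — contains both p2 and ~p2.
All 1 branch closes.
Every branch closed, so the premises entail the conclusion.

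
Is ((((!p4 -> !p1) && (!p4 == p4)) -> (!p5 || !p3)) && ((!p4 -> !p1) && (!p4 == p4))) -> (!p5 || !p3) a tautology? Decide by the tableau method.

Assume the negation and expand:
Initial set: {!(((((!p4 -> !p1) && (!p4 == p4)) -> (!p5 || !p3)) && ((!p4 -> !p1) && (!p4 == p4))) -> (!p5 || !p3))}.
!(((((!p4 -> !p1) && (!p4 == p4)) -> (!p5 || !p3)) && ((!p4 -> !p1) && (!p4 == p4))) -> (!p5 || !p3)): α-rule — add ((((!p4 -> !p1) && (!p4 == p4)) -> (!p5 || !p3)) && ((!p4 -> !p1) && (!p4 == p4))), !(!p5 || !p3).
((((!p4 -> !p1) && (!p4 == p4)) -> (!p5 || !p3)) && ((!p4 -> !p1) && (!p4 == p4))): α-rule — add (((!p4 -> !p1) && (!p4 == p4)) -> (!p5 || !p3)), ((!p4 -> !p1) && (!p4 == p4)).
!(!p5 || !p3): α-rule — add !!p5, !!p3.
((!p4 -> !p1) && (!p4 == p4)): α-rule — add (!p4 -> !p1), (!p4 == p4).
(((!p4 -> !p1) && (!p4 == p4)) -> (!p5 || !p3)): β-rule — branch into !((!p4 -> !p1) && (!p4 == p4))  //  (!p5 || !p3).
  branch 1 (add !((!p4 -> !p1) && (!p4 == p4))):
    (!p4 -> !p1): β-rule — branch into !!p4  //  !p1.
      branch 1.1 (add !!p4):
        (!p4 == p4): β-rule — branch into !p4, p4  //  !!p4, !p4.
          branch 1.1.1 (add !p4, p4):
            × closes — contains both p4 and !p4.
          branch 1.1.2 (add !!p4, !p4):
            × closes — contains both p4 and !p4.
      branch 1.2 (add !p1):
        (!p4 == p4): β-rule — branch into !p4, p4  //  !!p4, !p4.
          branch 1.2.1 (add !p4, p4):
            × closes — contains both p4 and !p4.
          branch 1.2.2 (add !!p4, !p4):
            × closes — contains both p4 and !p4.
  branch 2 (add (!p5 || !p3)):
    (!p4 -> !p1): β-rule — branch into !!p4  //  !p1.
      branch 2.1 (add !!p4):
        (!p4 == p4): β-rule — branch into !p4, p4  //  !!p4, !p4.
          branch 2.1.1 (add !p4, p4):
            × closes — contains both p4 and !p4.
          branch 2.1.2 (add !!p4, !p4):
            × closes — contains both p4 and !p4.
      branch 2.2 (add !p1):
        (!p4 == p4): β-rule — branch into !p4, p4  //  !!p4, !p4.
          branch 2.2.1 (add !p4, p4):
            × closes — contains both p4 and !p4.
          branch 2.2.2 (add !!p4, !p4):
            × closes — contains both p4 and !p4.
All 8 branches close.
Every branch closed, so the negation is unsatisfiable and the formula is valid.

Valid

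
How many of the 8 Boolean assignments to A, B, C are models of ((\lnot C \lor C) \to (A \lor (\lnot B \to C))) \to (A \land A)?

Initial set: {T (((\lnot C \lor C) \to (A \lor (\lnot B \to C))) \to (A \land A))}.
T (((\lnot C \lor C) \to (A \lor (\lnot B \to C))) \to (A \land A)): β-rule — branch into F ((\lnot C \lor C) \to (A \lor (\lnot B \to C)))  //  T (A \land A).
  branch 1 (add F ((\lnot C \lor C) \to (A \lor (\lnot B \to C)))):
    F ((\lnot C \lor C) \to (A \lor (\lnot B \to C))): α-rule — add T (\lnot C \lor C), F (A \lor (\lnot B \to C)).
    F (A \lor (\lnot B \to C)): α-rule — add F A, F (\lnot B \to C).
    F (\lnot B \to C): α-rule — add T \lnot B, F C.
    T (\lnot C \lor C): β-rule — branch into T \lnot C  //  T C.
      branch 1.1 (add T \lnot C):
        ○ open, literals {A=0, B=0, C=0}.
      branch 1.2 (add T C):
        × closes — contains both C and \lnot C.
  branch 2 (add T (A \land A)):
    T (A \land A): α-rule — add T A, T A.
    ○ open, literals {A=1}.
1 branch closed, 2 open.
Each open branch fixes some atoms; the unmentioned ones are free. Counting distinct full assignments: branch {A=0, B=0, C=0} (none free) contributes 1 new; branch {A=1} (B, C) contributes 4 new. Total: 5.

5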